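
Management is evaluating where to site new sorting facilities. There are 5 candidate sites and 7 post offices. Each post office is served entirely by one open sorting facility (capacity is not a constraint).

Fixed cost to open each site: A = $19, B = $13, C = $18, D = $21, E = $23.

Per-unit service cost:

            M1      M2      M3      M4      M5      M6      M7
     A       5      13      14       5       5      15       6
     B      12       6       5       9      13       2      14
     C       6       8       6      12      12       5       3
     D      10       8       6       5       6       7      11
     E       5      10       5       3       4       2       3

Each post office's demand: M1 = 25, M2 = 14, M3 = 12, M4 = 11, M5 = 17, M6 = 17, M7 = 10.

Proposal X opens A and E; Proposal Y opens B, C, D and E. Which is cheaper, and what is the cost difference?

Proposal X: {A, E}: M1→A 5·25=125, M2→E 10·14=140, M3→E 5·12=60, M4→E 3·11=33, M5→E 4·17=68, M6→E 2·17=34, M7→E 3·10=30. Service 490; fixed 42; total 532.
Proposal Y: {B, C, D, E}: M1→E 5·25=125, M2→B 6·14=84, M3→B 5·12=60, M4→E 3·11=33, M5→E 4·17=68, M6→B 2·17=34, M7→C 3·10=30. Service 434; fixed 75; total 509.
Difference: |532 − 509| = 23.

Proposal Y is cheaper by 23.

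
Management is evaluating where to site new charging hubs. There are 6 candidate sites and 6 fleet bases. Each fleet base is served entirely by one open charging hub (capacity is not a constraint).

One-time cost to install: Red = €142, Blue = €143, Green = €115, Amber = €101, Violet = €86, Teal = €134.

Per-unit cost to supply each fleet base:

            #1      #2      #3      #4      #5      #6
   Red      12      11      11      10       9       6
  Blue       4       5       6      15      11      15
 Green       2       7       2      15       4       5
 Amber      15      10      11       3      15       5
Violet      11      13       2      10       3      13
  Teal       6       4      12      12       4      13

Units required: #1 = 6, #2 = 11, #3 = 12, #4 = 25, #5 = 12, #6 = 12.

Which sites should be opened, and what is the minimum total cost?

For any fixed open set, each fleet base goes to its cheapest open site; total = fixed + service.
{Green, Amber}: #1→Green 2·6=12, #2→Green 7·11=77, #3→Green 2·12=24, #4→Amber 3·25=75, #5→Green 4·12=48, #6→Green 5·12=60. Service 296; fixed 216; total 512.
{Amber, Violet}: service 371 + fixed 187 = 558
{Green, Amber, Violet}: #1→Green 2·6=12, #2→Green 7·11=77, #3→Green 2·12=24, #4→Amber 3·25=75, #5→Violet 3·12=36, #6→Green 5·12=60. Service 284; fixed 302; total 586.
{Red, Blue, Green, Amber, Violet, Teal}: service 251 + fixed 721 = 972
No other subset beats 512.

Open Green and Amber; minimum total cost 512.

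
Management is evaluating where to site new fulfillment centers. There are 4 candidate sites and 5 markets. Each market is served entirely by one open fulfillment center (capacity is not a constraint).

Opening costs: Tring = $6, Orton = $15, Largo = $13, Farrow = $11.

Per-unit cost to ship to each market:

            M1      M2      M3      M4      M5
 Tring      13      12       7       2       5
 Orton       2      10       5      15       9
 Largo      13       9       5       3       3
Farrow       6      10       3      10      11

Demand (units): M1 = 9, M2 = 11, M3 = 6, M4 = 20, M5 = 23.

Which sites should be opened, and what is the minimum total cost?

For any fixed open set, each market goes to its cheapest open site; total = fixed + service.
{Tring, Orton, Largo, Farrow}: M1→Orton 2·9=18, M2→Largo 9·11=99, M3→Farrow 3·6=18, M4→Tring 2·20=40, M5→Largo 3·23=69. Service 244; fixed 45; total 289.
{Tring, Orton, Largo}: service 256 + fixed 34 = 290
{Orton, Largo, Farrow}: M1→Orton 2·9=18, M2→Largo 9·11=99, M3→Farrow 3·6=18, M4→Largo 3·20=60, M5→Largo 3·23=69. Service 264; fixed 39; total 303.
{Tring}: service 446 + fixed 6 = 452
No other subset beats 289.

Open Tring, Orton, Largo and Farrow; minimum total cost 289.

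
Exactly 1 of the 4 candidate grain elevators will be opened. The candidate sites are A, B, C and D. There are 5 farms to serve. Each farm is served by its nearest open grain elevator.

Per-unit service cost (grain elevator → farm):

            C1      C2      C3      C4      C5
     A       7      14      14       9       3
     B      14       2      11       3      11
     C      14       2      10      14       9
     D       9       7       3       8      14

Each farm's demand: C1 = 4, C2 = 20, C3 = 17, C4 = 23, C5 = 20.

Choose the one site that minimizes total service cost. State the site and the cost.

With exactly 1 open, each farm uses its cheapest among the chosen.
{B}: C1→B 14·4=56, C2→B 2·20=40, C3→B 11·17=187, C4→B 3·23=69, C5→B 11·20=220. Service cost 572.
{D}: service cost 691
{C}: service cost 768
Among all 4 size-1 choices, {B} is lowest.

Choose B only; total service cost 572.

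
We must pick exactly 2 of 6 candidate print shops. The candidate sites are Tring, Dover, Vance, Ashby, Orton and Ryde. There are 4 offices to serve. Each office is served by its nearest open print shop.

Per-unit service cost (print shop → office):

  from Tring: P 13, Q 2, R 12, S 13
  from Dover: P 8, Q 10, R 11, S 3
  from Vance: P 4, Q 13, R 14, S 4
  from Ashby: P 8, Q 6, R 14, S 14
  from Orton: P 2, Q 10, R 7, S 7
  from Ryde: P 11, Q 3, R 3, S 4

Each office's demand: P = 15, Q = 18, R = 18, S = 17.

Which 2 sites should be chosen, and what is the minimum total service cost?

Choose Orton and Ryde; total service cost 206.

With exactly 2 open, each office uses its cheapest among the chosen.
{Orton, Ryde}: P→Orton 2·15=30, Q→Ryde 3·18=54, R→Ryde 3·18=54, S→Ryde 4·17=68. Service cost 206.
{Vance, Ryde}: service cost 236
{Dover, Ryde}: service cost 279
Among all 15 size-2 choices, {Orton, Ryde} is lowest.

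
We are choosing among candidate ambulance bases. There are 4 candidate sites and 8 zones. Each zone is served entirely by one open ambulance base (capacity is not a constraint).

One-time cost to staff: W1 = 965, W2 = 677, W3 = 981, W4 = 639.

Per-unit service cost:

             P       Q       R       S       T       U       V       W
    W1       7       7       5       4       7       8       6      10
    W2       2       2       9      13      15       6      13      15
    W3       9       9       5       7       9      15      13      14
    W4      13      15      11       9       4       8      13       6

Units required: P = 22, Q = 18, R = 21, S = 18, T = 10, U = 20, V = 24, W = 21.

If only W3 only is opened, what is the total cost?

Each zone is assigned to its cheapest site among the open ones.
{W3}: P→W3 9·22=198, Q→W3 9·18=162, R→W3 5·21=105, S→W3 7·18=126, T→W3 9·10=90, U→W3 15·20=300, V→W3 13·24=312, W→W3 14·21=294. Service 1587; fixed 981; total 2568.

Total cost: 2568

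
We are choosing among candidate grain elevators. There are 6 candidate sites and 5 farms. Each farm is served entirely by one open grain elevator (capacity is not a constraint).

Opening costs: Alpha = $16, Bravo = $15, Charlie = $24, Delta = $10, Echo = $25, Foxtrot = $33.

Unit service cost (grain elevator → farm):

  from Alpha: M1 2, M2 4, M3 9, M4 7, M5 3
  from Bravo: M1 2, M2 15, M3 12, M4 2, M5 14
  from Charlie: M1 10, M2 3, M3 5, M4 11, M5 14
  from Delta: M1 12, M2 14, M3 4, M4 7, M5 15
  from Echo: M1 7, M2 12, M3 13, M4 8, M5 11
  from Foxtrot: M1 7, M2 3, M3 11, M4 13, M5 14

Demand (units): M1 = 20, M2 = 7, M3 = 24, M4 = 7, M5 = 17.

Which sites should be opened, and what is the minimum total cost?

Open Alpha, Bravo and Delta; minimum total cost 270.

For any fixed open set, each farm goes to its cheapest open site; total = fixed + service.
{Alpha, Bravo, Delta}: M1→Alpha 2·20=40, M2→Alpha 4·7=28, M3→Delta 4·24=96, M4→Bravo 2·7=14, M5→Alpha 3·17=51. Service 229; fixed 41; total 270.
{Alpha, Bravo, Charlie, Delta}: service 222 + fixed 65 = 287
{Alpha, Delta}: M1→Alpha 2·20=40, M2→Alpha 4·7=28, M3→Delta 4·24=96, M4→Alpha 7·7=49, M5→Alpha 3·17=51. Service 264; fixed 26; total 290.
{Alpha, Bravo, Charlie, Delta, Echo, Foxtrot}: M1→Alpha 2·20=40, M2→Charlie 3·7=21, M3→Delta 4·24=96, M4→Bravo 2·7=14, M5→Alpha 3·17=51. Service 222; fixed 123; total 345.
No other subset beats 270.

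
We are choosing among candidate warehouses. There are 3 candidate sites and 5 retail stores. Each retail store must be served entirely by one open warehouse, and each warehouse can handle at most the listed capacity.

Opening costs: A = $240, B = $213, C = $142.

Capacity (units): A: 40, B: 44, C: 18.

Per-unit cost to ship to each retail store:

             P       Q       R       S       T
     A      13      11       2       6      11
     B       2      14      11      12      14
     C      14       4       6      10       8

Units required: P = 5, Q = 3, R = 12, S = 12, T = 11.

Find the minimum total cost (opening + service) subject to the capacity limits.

Minimum total cost: 643

Open {A, C}: P→A 13·5=65, Q→C 4·3=12, R→A 2·12=24, S→A 6·12=72, T→C 8·11=88.
Loads: A carries 29/40, C carries 14/18. Service 261; fixed 382; total 643.
Next best feasible plan costs 664.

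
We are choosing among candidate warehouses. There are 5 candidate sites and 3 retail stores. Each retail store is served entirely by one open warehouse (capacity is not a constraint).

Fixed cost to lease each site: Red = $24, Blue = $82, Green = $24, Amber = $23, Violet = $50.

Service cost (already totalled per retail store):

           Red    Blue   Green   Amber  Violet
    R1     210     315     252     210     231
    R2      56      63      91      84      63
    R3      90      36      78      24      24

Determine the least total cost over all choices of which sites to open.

For any fixed open set, each retail store goes to its cheapest open site; total = fixed + service.
{Red, Amber}: R1→Red 210, R2→Red 56, R3→Amber 24. Service 290; fixed 47; total 337.
{Amber}: R1→Amber 210, R2→Amber 84, R3→Amber 24. Service 318; fixed 23; total 341.
{Red, Green, Amber}: service 290 + fixed 71 = 361
{Red, Blue, Green, Amber, Violet}: R1→Red 210, R2→Red 56, R3→Amber 24. Service 290; fixed 203; total 493.
No other subset beats 337.

Minimum total cost: 337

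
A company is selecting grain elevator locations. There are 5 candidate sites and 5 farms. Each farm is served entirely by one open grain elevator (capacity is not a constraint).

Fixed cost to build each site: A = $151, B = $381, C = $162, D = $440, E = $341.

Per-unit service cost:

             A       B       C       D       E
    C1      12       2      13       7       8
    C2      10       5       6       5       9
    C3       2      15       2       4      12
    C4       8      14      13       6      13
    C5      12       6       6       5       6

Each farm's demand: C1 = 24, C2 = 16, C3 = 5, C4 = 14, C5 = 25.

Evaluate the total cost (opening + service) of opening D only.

Total cost: 917

Each farm is assigned to its cheapest site among the open ones.
{D}: C1→D 7·24=168, C2→D 5·16=80, C3→D 4·5=20, C4→D 6·14=84, C5→D 5·25=125. Service 477; fixed 440; total 917.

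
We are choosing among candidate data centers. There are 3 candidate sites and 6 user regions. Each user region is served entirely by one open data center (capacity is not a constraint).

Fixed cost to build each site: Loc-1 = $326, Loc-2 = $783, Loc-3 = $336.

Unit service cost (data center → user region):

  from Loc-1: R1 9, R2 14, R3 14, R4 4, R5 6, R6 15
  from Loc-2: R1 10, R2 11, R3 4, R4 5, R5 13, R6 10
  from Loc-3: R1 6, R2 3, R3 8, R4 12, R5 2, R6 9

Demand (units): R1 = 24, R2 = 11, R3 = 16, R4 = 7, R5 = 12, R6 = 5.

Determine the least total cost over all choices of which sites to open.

Minimum total cost: 794

For any fixed open set, each user region goes to its cheapest open site; total = fixed + service.
{Loc-3}: R1→Loc-3 6·24=144, R2→Loc-3 3·11=33, R3→Loc-3 8·16=128, R4→Loc-3 12·7=84, R5→Loc-3 2·12=24, R6→Loc-3 9·5=45. Service 458; fixed 336; total 794.
{Loc-1, Loc-3}: service 402 + fixed 662 = 1064
{Loc-1}: R1→Loc-1 9·24=216, R2→Loc-1 14·11=154, R3→Loc-1 14·16=224, R4→Loc-1 4·7=28, R5→Loc-1 6·12=72, R6→Loc-1 15·5=75. Service 769; fixed 326; total 1095.
{Loc-1, Loc-2, Loc-3}: service 338 + fixed 1445 = 1783
No other subset beats 794.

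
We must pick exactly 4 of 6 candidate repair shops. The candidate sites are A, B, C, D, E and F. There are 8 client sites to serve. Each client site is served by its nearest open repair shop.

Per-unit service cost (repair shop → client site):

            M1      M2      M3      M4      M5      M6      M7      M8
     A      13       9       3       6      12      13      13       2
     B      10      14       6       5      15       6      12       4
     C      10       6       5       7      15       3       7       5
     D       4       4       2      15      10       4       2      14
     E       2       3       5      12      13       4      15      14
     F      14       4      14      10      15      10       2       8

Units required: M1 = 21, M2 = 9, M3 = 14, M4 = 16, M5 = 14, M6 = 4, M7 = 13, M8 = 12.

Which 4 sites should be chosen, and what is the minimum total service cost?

Choose A, B, D and E; total service cost 383.

With exactly 4 open, each client site uses its cheapest among the chosen.
{A, B, D, E}: M1→E 2·21=42, M2→E 3·9=27, M3→D 2·14=28, M4→B 5·16=80, M5→D 10·14=140, M6→D 4·4=16, M7→D 2·13=26, M8→A 2·12=24. Service cost 383.
{A, C, D, E}: service cost 395
{A, D, E, F}: service cost 399
Among all 15 size-4 choices, {A, B, D, E} is lowest.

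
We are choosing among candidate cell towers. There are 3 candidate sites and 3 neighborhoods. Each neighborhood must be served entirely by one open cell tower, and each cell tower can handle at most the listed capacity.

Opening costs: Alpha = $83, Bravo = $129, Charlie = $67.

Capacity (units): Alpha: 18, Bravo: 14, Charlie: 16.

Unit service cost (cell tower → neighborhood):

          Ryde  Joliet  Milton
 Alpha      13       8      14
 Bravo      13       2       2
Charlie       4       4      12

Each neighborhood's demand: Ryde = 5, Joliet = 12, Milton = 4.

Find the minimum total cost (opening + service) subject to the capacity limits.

Open {Bravo, Charlie}: Ryde→Charlie 4·5=20, Joliet→Bravo 2·12=24, Milton→Charlie 12·4=48.
Loads: Bravo carries 12/14, Charlie carries 9/16. Service 92; fixed 196; total 288.
Next best feasible plan costs 311.

Minimum total cost: 288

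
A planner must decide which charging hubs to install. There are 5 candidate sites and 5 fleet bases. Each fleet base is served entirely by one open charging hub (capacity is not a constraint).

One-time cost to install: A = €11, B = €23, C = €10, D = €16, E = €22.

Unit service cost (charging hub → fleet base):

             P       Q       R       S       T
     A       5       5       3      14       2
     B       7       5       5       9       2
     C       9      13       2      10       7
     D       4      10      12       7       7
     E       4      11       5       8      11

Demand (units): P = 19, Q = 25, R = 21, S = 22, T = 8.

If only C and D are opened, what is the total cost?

Each fleet base is assigned to its cheapest site among the open ones.
{C, D}: P→D 4·19=76, Q→D 10·25=250, R→C 2·21=42, S→D 7·22=154, T→C 7·8=56. Service 578; fixed 26; total 604.

Total cost: 604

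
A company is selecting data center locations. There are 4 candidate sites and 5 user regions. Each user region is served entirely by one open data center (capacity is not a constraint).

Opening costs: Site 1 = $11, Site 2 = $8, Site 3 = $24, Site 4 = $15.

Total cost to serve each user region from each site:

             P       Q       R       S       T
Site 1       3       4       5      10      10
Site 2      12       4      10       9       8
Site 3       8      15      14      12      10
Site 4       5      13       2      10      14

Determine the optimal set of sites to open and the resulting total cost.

For any fixed open set, each user region goes to its cheapest open site; total = fixed + service.
{Site 1}: P→Site 1 3, Q→Site 1 4, R→Site 1 5, S→Site 1 10, T→Site 1 10. Service 32; fixed 11; total 43.
{Site 1, Site 2}: service 29 + fixed 19 = 48
{Site 2}: P→Site 2 12, Q→Site 2 4, R→Site 2 10, S→Site 2 9, T→Site 2 8. Service 43; fixed 8; total 51.
{Site 1, Site 2, Site 3, Site 4}: service 26 + fixed 58 = 84
(All 15 nonempty subsets were checked; Site 1 only is lowest.)

Open Site 1 only; minimum total cost 43.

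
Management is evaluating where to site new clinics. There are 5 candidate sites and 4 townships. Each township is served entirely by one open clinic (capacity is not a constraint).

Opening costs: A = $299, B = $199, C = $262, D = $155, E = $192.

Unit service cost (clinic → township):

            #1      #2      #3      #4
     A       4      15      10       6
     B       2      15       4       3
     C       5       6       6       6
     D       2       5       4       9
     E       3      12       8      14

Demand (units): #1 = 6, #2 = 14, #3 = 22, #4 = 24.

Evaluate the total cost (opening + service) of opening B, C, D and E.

Total cost: 1050

Each township is assigned to its cheapest site among the open ones.
{B, C, D, E}: #1→B 2·6=12, #2→D 5·14=70, #3→B 4·22=88, #4→B 3·24=72. Service 242; fixed 808; total 1050.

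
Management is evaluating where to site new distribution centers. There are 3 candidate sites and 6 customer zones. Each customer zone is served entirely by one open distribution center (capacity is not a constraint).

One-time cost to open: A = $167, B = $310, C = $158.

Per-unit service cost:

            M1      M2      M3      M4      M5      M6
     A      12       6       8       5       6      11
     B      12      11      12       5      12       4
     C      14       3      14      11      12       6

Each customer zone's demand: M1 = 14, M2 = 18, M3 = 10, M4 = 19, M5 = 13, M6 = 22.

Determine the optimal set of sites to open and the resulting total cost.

Open A and C; minimum total cost 932.

For any fixed open set, each customer zone goes to its cheapest open site; total = fixed + service.
{A, C}: M1→A 12·14=168, M2→C 3·18=54, M3→A 8·10=80, M4→A 5·19=95, M5→A 6·13=78, M6→C 6·22=132. Service 607; fixed 325; total 932.
{A}: service 771 + fixed 167 = 938
{C}: service 887 + fixed 158 = 1045
{A, B, C}: M1→A 12·14=168, M2→C 3·18=54, M3→A 8·10=80, M4→A 5·19=95, M5→A 6·13=78, M6→B 4·22=88. Service 563; fixed 635; total 1198.
No other subset beats 932.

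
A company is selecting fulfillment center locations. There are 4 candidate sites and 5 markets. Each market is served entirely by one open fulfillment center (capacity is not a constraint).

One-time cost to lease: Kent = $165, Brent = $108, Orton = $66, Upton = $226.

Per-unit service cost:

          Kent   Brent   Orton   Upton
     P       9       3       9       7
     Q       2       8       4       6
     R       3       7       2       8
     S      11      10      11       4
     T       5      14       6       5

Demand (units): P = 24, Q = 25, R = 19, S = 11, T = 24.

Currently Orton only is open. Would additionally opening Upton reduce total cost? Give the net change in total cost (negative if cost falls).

Current service cost with {Orton}: 619.
Adding Upton: each market re-picks its cheapest; new service cost 470, saving 149.
Extra fixed cost: 226. Net change = 226 − 149 = 77.
(Totals: 685 → 762.)

No — net change +77 (cost rises by 77).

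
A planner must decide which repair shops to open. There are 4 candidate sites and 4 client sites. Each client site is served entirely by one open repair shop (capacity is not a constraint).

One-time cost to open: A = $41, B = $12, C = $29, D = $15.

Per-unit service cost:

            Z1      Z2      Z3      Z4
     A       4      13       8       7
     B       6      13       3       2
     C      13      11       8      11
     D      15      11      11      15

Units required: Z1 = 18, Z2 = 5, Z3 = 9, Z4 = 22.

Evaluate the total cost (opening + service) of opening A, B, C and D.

Each client site is assigned to its cheapest site among the open ones.
{A, B, C, D}: Z1→A 4·18=72, Z2→C 11·5=55, Z3→B 3·9=27, Z4→B 2·22=44. Service 198; fixed 97; total 295.

Total cost: 295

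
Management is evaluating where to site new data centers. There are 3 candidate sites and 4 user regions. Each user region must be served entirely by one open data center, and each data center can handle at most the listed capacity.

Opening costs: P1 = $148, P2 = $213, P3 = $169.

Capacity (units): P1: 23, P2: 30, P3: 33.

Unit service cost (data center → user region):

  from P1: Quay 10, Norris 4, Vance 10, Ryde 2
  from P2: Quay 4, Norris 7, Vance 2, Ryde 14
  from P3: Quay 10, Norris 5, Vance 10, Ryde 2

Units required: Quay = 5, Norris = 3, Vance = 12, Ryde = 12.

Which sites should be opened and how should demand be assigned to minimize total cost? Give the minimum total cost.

Open {P3}: Quay→P3 10·5=50, Norris→P3 5·3=15, Vance→P3 10·12=120, Ryde→P3 2·12=24.
Loads: P3 carries 32/33. Service 209; fixed 169; total 378.
Next best feasible plan costs 441.

Minimum total cost: 378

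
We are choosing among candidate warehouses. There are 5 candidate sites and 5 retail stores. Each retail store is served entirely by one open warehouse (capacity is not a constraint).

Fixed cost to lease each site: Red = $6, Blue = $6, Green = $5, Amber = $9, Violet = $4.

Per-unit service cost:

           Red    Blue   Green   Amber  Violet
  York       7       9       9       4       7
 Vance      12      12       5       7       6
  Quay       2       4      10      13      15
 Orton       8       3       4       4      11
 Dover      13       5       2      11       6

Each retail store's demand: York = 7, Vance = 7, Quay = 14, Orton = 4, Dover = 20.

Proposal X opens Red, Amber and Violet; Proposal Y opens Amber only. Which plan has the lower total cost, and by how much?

Proposal X is cheaper by 251.

Proposal X: {Red, Amber, Violet}: York→Amber 4·7=28, Vance→Violet 6·7=42, Quay→Red 2·14=28, Orton→Amber 4·4=16, Dover→Violet 6·20=120. Service 234; fixed 19; total 253.
Proposal Y: {Amber}: York→Amber 4·7=28, Vance→Amber 7·7=49, Quay→Amber 13·14=182, Orton→Amber 4·4=16, Dover→Amber 11·20=220. Service 495; fixed 9; total 504.
Difference: |253 − 504| = 251.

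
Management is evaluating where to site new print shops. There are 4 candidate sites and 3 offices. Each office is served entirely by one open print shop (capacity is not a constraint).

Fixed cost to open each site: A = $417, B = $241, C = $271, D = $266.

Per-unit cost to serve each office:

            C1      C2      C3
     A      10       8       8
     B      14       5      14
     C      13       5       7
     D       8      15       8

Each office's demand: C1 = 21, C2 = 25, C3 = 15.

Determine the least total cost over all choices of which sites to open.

For any fixed open set, each office goes to its cheapest open site; total = fixed + service.
{C}: C1→C 13·21=273, C2→C 5·25=125, C3→C 7·15=105. Service 503; fixed 271; total 774.
{B}: service 629 + fixed 241 = 870
{B, D}: C1→D 8·21=168, C2→B 5·25=125, C3→D 8·15=120. Service 413; fixed 507; total 920.
{A, B, C, D}: service 398 + fixed 1195 = 1593
No other subset beats 774.

Minimum total cost: 774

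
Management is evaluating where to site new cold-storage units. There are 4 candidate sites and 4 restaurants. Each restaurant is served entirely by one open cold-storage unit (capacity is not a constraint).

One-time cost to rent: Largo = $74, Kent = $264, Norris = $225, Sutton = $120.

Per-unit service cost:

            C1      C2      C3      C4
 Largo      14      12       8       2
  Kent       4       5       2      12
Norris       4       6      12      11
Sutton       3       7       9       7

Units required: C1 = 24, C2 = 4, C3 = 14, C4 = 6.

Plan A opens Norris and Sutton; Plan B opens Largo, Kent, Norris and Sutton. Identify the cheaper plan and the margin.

Plan A is cheaper by 206.

Plan A: {Norris, Sutton}: C1→Sutton 3·24=72, C2→Norris 6·4=24, C3→Sutton 9·14=126, C4→Sutton 7·6=42. Service 264; fixed 345; total 609.
Plan B: {Largo, Kent, Norris, Sutton}: C1→Sutton 3·24=72, C2→Kent 5·4=20, C3→Kent 2·14=28, C4→Largo 2·6=12. Service 132; fixed 683; total 815.
Difference: |609 − 815| = 206.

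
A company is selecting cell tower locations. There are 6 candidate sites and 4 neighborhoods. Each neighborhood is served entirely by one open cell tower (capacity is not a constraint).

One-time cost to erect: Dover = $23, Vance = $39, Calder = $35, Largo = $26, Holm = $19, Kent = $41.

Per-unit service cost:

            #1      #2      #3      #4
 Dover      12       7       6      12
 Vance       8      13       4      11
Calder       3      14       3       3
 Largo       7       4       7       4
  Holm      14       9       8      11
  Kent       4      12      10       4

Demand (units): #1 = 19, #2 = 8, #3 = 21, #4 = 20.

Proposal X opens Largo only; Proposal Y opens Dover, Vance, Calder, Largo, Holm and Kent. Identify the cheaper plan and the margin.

Proposal Y is cheaper by 23.

Proposal X: {Largo}: #1→Largo 7·19=133, #2→Largo 4·8=32, #3→Largo 7·21=147, #4→Largo 4·20=80. Service 392; fixed 26; total 418.
Proposal Y: {Dover, Vance, Calder, Largo, Holm, Kent}: #1→Calder 3·19=57, #2→Largo 4·8=32, #3→Calder 3·21=63, #4→Calder 3·20=60. Service 212; fixed 183; total 395.
Difference: |418 − 395| = 23.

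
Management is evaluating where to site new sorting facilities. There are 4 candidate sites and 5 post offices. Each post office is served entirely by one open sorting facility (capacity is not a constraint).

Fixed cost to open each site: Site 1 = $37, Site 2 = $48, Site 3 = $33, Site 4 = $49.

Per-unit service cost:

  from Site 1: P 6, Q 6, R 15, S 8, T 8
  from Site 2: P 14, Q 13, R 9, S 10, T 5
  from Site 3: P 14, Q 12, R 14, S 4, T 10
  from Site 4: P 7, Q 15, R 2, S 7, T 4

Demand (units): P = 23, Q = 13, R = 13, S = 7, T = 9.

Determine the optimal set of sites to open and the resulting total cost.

For any fixed open set, each post office goes to its cheapest open site; total = fixed + service.
{Site 1, Site 4}: P→Site 1 6·23=138, Q→Site 1 6·13=78, R→Site 4 2·13=26, S→Site 4 7·7=49, T→Site 4 4·9=36. Service 327; fixed 86; total 413.
{Site 1, Site 3, Site 4}: service 306 + fixed 119 = 425
{Site 1, Site 2, Site 4}: P→Site 1 6·23=138, Q→Site 1 6·13=78, R→Site 4 2·13=26, S→Site 4 7·7=49, T→Site 4 4·9=36. Service 327; fixed 134; total 461.
{Site 1, Site 2, Site 3, Site 4}: service 306 + fixed 167 = 473
No other subset beats 413.

Open Site 1 and Site 4; minimum total cost 413.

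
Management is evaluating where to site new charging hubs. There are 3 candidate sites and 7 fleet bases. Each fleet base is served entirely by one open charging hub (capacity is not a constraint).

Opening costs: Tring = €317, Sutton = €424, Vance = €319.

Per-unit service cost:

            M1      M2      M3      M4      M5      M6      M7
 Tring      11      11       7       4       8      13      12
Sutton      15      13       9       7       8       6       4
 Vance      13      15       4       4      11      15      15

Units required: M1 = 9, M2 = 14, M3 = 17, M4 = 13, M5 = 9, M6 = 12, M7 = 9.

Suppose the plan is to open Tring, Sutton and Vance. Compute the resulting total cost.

Total cost: 1613

Each fleet base is assigned to its cheapest site among the open ones.
{Tring, Sutton, Vance}: M1→Tring 11·9=99, M2→Tring 11·14=154, M3→Vance 4·17=68, M4→Tring 4·13=52, M5→Tring 8·9=72, M6→Sutton 6·12=72, M7→Sutton 4·9=36. Service 553; fixed 1060; total 1613.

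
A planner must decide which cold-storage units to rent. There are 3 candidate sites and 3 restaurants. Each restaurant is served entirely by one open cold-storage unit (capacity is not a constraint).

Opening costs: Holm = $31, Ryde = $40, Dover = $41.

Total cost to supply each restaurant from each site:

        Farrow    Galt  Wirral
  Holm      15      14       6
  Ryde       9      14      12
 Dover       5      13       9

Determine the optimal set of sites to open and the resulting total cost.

For any fixed open set, each restaurant goes to its cheapest open site; total = fixed + service.
{Holm}: Farrow→Holm 15, Galt→Holm 14, Wirral→Holm 6. Service 35; fixed 31; total 66.
{Dover}: service 27 + fixed 41 = 68
{Ryde}: service 35 + fixed 40 = 75
{Holm, Ryde, Dover}: service 24 + fixed 112 = 136
No other subset beats 66.

Open Holm only; minimum total cost 66.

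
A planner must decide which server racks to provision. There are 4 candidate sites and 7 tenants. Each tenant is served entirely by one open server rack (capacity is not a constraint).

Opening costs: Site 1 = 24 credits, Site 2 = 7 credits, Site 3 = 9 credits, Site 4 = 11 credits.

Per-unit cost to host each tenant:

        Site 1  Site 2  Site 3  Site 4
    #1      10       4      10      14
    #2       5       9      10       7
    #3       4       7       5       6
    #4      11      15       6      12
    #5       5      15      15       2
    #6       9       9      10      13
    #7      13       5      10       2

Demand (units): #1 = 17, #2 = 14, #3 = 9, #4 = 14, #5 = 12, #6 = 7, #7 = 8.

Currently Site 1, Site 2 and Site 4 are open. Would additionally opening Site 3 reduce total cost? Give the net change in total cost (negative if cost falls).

Yes — net change −61 (cost falls by 61).

Current service cost with {Site 1, Site 2, Site 4}: 431.
Adding Site 3: each tenant re-picks its cheapest; new service cost 361, saving 70.
Extra fixed cost: 9. Net change = 9 − 70 = -61.
(Totals: 473 → 412.)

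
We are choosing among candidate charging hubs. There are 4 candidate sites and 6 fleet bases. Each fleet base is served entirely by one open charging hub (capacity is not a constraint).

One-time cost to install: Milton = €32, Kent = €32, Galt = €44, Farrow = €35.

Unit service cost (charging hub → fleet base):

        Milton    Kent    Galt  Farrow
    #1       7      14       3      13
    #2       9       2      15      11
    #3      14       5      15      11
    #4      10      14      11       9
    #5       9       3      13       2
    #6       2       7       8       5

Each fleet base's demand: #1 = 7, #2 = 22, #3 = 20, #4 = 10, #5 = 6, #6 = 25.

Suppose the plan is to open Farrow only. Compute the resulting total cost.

Total cost: 815

Each fleet base is assigned to its cheapest site among the open ones.
{Farrow}: #1→Farrow 13·7=91, #2→Farrow 11·22=242, #3→Farrow 11·20=220, #4→Farrow 9·10=90, #5→Farrow 2·6=12, #6→Farrow 5·25=125. Service 780; fixed 35; total 815.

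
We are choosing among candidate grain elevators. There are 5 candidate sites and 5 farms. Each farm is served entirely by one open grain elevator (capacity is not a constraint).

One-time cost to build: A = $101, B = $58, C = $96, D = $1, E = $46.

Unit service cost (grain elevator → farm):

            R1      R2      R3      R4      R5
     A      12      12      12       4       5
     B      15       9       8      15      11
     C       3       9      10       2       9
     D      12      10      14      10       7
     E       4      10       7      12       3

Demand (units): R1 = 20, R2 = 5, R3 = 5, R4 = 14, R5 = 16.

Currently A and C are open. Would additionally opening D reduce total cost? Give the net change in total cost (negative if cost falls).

Current service cost with {A, C}: 263.
Adding D: each farm re-picks its cheapest; new service cost 263, saving 0.
Extra fixed cost: 1. Net change = 1 − 0 = 1.
(Totals: 460 → 461.)

No — net change +1 (cost rises by 1).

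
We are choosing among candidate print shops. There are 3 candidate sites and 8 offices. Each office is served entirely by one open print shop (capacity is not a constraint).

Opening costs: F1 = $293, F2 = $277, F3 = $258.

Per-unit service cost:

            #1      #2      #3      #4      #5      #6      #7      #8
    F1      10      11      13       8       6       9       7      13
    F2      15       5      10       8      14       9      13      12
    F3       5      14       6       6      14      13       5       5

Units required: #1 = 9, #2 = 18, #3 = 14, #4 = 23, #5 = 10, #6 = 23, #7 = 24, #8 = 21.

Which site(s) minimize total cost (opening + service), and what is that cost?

For any fixed open set, each office goes to its cheapest open site; total = fixed + service.
{F3}: #1→F3 5·9=45, #2→F3 14·18=252, #3→F3 6·14=84, #4→F3 6·23=138, #5→F3 14·10=140, #6→F3 13·23=299, #7→F3 5·24=120, #8→F3 5·21=105. Service 1183; fixed 258; total 1441.
{F2, F3}: #1→F3 5·9=45, #2→F2 5·18=90, #3→F3 6·14=84, #4→F3 6·23=138, #5→F2 14·10=140, #6→F2 9·23=207, #7→F3 5·24=120, #8→F3 5·21=105. Service 929; fixed 535; total 1464.
{F1, F3}: #1→F3 5·9=45, #2→F1 11·18=198, #3→F3 6·14=84, #4→F3 6·23=138, #5→F1 6·10=60, #6→F1 9·23=207, #7→F3 5·24=120, #8→F3 5·21=105. Service 957; fixed 551; total 1508.
{F1, F2, F3}: service 849 + fixed 828 = 1677
(All 7 nonempty subsets were checked; F3 only is lowest.)

Open F3 only; minimum total cost 1441.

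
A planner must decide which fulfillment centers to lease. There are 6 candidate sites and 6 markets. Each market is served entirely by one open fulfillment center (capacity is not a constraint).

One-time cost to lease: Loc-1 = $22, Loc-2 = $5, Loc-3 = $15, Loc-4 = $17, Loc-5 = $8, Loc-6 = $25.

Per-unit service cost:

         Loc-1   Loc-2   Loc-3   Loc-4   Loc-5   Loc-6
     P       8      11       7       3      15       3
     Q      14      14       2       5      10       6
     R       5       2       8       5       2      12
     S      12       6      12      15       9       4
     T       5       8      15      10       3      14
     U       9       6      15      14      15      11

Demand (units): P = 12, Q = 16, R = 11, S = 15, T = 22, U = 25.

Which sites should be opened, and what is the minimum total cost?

For any fixed open set, each market goes to its cheapest open site; total = fixed + service.
{Loc-2, Loc-3, Loc-5, Loc-6}: P→Loc-6 3·12=36, Q→Loc-3 2·16=32, R→Loc-2 2·11=22, S→Loc-6 4·15=60, T→Loc-5 3·22=66, U→Loc-2 6·25=150. Service 366; fixed 53; total 419.
{Loc-2, Loc-3, Loc-4, Loc-5, Loc-6}: P→Loc-4 3·12=36, Q→Loc-3 2·16=32, R→Loc-2 2·11=22, S→Loc-6 4·15=60, T→Loc-5 3·22=66, U→Loc-2 6·25=150. Service 366; fixed 70; total 436.
{Loc-1, Loc-2, Loc-3, Loc-5, Loc-6}: P→Loc-6 3·12=36, Q→Loc-3 2·16=32, R→Loc-2 2·11=22, S→Loc-6 4·15=60, T→Loc-5 3·22=66, U→Loc-2 6·25=150. Service 366; fixed 75; total 441.
{Loc-1, Loc-2, Loc-3, Loc-4, Loc-5, Loc-6}: P→Loc-4 3·12=36, Q→Loc-3 2·16=32, R→Loc-2 2·11=22, S→Loc-6 4·15=60, T→Loc-5 3·22=66, U→Loc-2 6·25=150. Service 366; fixed 92; total 458.
No other subset beats 419.

Open Loc-2, Loc-3, Loc-5 and Loc-6; minimum total cost 419.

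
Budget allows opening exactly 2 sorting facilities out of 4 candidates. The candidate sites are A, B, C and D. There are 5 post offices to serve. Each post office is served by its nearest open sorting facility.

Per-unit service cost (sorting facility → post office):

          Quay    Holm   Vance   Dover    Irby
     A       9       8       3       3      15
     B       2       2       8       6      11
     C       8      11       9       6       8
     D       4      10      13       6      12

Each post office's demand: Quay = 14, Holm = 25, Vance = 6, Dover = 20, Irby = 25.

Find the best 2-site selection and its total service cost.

Choose A and B; total service cost 431.

With exactly 2 open, each post office uses its cheapest among the chosen.
{A, B}: Quay→B 2·14=28, Holm→B 2·25=50, Vance→A 3·6=18, Dover→A 3·20=60, Irby→B 11·25=275. Service cost 431.
{B, C}: service cost 446
{B, D}: service cost 521
Among all 6 size-2 choices, {A, B} is lowest.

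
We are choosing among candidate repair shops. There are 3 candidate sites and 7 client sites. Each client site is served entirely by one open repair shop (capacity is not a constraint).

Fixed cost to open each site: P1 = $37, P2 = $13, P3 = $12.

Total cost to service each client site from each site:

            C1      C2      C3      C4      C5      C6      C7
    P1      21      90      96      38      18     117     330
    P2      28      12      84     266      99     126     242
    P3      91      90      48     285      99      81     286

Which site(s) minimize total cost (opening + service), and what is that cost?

For any fixed open set, each client site goes to its cheapest open site; total = fixed + service.
{P1, P2, P3}: C1→P1 21, C2→P2 12, C3→P3 48, C4→P1 38, C5→P1 18, C6→P3 81, C7→P2 242. Service 460; fixed 62; total 522.
{P1, P2}: C1→P1 21, C2→P2 12, C3→P2 84, C4→P1 38, C5→P1 18, C6→P1 117, C7→P2 242. Service 532; fixed 50; total 582.
{P1, P3}: service 582 + fixed 49 = 631
{P3}: C1→P3 91, C2→P3 90, C3→P3 48, C4→P3 285, C5→P3 99, C6→P3 81, C7→P3 286. Service 980; fixed 12; total 992.
No other subset beats 522.

Open P1, P2 and P3; minimum total cost 522.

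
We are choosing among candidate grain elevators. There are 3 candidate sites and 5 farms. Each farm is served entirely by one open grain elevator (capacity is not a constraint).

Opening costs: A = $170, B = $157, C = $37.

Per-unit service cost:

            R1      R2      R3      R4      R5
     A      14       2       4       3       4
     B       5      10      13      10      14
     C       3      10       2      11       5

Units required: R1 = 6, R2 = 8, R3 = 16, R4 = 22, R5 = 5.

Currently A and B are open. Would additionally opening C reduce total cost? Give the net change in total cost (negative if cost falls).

Current service cost with {A, B}: 196.
Adding C: each farm re-picks its cheapest; new service cost 152, saving 44.
Extra fixed cost: 37. Net change = 37 − 44 = -7.
(Totals: 523 → 516.)

Yes — net change −7 (cost falls by 7).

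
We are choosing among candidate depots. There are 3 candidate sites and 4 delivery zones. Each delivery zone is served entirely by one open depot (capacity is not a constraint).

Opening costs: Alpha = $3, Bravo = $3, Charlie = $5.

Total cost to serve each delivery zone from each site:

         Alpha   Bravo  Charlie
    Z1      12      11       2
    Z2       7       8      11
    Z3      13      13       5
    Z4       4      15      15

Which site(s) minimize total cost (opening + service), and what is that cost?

Open Alpha and Charlie; minimum total cost 26.

For any fixed open set, each delivery zone goes to its cheapest open site; total = fixed + service.
{Alpha, Charlie}: Z1→Charlie 2, Z2→Alpha 7, Z3→Charlie 5, Z4→Alpha 4. Service 18; fixed 8; total 26.
{Alpha, Bravo, Charlie}: service 18 + fixed 11 = 29
{Bravo, Charlie}: service 30 + fixed 8 = 38
{Alpha}: service 36 + fixed 3 = 39
No other subset beats 26.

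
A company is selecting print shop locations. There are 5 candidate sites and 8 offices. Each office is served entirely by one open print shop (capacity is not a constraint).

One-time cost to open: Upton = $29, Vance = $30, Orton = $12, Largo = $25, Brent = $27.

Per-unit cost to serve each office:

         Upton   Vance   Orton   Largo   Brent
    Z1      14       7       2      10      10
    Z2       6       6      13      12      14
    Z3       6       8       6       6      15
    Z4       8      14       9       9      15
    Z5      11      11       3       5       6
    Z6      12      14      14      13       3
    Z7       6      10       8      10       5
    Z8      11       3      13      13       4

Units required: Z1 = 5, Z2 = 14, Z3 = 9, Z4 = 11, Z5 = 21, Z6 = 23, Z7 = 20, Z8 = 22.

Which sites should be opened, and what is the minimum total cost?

Open Vance, Orton and Brent; minimum total cost 614.

For any fixed open set, each office goes to its cheapest open site; total = fixed + service.
{Vance, Orton, Brent}: Z1→Orton 2·5=10, Z2→Vance 6·14=84, Z3→Orton 6·9=54, Z4→Orton 9·11=99, Z5→Orton 3·21=63, Z6→Brent 3·23=69, Z7→Brent 5·20=100, Z8→Vance 3·22=66. Service 545; fixed 69; total 614.
{Upton, Orton, Brent}: Z1→Orton 2·5=10, Z2→Upton 6·14=84, Z3→Upton 6·9=54, Z4→Upton 8·11=88, Z5→Orton 3·21=63, Z6→Brent 3·23=69, Z7→Brent 5·20=100, Z8→Brent 4·22=88. Service 556; fixed 68; total 624.
{Upton, Vance, Orton, Brent}: Z1→Orton 2·5=10, Z2→Upton 6·14=84, Z3→Upton 6·9=54, Z4→Upton 8·11=88, Z5→Orton 3·21=63, Z6→Brent 3·23=69, Z7→Brent 5·20=100, Z8→Vance 3·22=66. Service 534; fixed 98; total 632.
{Upton, Vance, Orton, Largo, Brent}: service 534 + fixed 123 = 657
No other subset beats 614.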